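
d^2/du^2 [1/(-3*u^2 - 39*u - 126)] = 2*(u^2 + 13*u - (2*u + 13)^2 + 42)/(3*(u^2 + 13*u + 42)^3)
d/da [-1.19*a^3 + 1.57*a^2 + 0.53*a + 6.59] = -3.57*a^2 + 3.14*a + 0.53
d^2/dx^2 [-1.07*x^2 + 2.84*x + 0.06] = -2.14000000000000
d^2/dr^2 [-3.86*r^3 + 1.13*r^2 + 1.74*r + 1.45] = 2.26 - 23.16*r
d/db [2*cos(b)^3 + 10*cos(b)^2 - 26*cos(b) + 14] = 2*(-3*cos(b)^2 - 10*cos(b) + 13)*sin(b)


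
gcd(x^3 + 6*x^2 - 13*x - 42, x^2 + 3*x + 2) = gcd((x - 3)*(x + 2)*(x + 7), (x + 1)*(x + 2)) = x + 2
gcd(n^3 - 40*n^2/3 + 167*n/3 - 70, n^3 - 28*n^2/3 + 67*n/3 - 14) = n^2 - 25*n/3 + 14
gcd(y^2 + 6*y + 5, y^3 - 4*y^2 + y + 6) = y + 1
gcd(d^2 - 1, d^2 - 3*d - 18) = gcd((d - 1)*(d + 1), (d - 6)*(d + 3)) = 1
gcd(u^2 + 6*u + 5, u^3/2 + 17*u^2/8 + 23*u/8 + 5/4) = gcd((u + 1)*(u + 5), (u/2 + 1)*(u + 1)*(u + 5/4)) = u + 1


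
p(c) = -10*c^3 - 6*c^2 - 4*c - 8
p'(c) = -30*c^2 - 12*c - 4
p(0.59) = -14.50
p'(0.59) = -21.52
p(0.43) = -11.62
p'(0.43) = -14.71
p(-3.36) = 317.03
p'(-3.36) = -302.37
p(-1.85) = 42.18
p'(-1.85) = -84.48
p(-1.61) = 24.62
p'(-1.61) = -62.44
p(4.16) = -848.39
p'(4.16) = -573.09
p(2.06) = -129.12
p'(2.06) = -156.03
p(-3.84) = 485.12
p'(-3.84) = -400.29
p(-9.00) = 6832.00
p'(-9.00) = -2326.00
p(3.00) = -344.00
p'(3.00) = -310.00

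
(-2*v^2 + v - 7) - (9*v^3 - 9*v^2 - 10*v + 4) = -9*v^3 + 7*v^2 + 11*v - 11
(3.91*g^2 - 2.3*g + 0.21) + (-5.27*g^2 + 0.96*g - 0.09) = -1.36*g^2 - 1.34*g + 0.12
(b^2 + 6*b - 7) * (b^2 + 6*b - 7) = b^4 + 12*b^3 + 22*b^2 - 84*b + 49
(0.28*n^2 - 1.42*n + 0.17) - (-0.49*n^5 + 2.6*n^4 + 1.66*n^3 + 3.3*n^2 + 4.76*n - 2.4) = 0.49*n^5 - 2.6*n^4 - 1.66*n^3 - 3.02*n^2 - 6.18*n + 2.57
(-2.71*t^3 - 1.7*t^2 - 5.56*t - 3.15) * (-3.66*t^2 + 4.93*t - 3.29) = 9.9186*t^5 - 7.1383*t^4 + 20.8845*t^3 - 10.2888*t^2 + 2.7629*t + 10.3635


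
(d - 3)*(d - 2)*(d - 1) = d^3 - 6*d^2 + 11*d - 6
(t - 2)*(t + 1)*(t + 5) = t^3 + 4*t^2 - 7*t - 10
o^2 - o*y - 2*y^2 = (o - 2*y)*(o + y)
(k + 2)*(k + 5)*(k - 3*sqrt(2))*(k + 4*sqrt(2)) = k^4 + sqrt(2)*k^3 + 7*k^3 - 14*k^2 + 7*sqrt(2)*k^2 - 168*k + 10*sqrt(2)*k - 240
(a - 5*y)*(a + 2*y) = a^2 - 3*a*y - 10*y^2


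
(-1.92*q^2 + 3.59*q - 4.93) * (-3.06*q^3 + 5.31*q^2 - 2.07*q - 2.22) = 5.8752*q^5 - 21.1806*q^4 + 38.1231*q^3 - 29.3472*q^2 + 2.2353*q + 10.9446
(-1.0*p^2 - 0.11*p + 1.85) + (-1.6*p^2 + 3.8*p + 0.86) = -2.6*p^2 + 3.69*p + 2.71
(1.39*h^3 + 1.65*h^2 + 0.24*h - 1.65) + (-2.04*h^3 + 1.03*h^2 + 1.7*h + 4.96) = -0.65*h^3 + 2.68*h^2 + 1.94*h + 3.31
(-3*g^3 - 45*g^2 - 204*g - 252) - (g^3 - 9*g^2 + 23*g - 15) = -4*g^3 - 36*g^2 - 227*g - 237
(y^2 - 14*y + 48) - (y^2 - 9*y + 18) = 30 - 5*y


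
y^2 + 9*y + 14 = (y + 2)*(y + 7)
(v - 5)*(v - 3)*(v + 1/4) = v^3 - 31*v^2/4 + 13*v + 15/4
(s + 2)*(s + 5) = s^2 + 7*s + 10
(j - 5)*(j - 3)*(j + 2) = j^3 - 6*j^2 - j + 30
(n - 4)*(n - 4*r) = n^2 - 4*n*r - 4*n + 16*r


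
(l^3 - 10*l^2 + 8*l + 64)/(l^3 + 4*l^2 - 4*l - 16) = (l^2 - 12*l + 32)/(l^2 + 2*l - 8)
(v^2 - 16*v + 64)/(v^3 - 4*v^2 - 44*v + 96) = (v - 8)/(v^2 + 4*v - 12)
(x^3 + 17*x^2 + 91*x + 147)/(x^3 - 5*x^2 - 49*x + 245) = (x^2 + 10*x + 21)/(x^2 - 12*x + 35)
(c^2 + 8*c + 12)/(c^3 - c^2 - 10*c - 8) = (c + 6)/(c^2 - 3*c - 4)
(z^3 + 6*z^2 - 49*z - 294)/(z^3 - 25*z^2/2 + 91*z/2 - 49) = 2*(z^2 + 13*z + 42)/(2*z^2 - 11*z + 14)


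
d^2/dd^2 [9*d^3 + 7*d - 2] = 54*d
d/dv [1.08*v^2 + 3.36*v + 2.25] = 2.16*v + 3.36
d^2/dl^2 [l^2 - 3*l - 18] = 2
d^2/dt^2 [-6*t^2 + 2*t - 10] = -12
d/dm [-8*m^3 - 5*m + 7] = -24*m^2 - 5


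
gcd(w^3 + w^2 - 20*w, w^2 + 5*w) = w^2 + 5*w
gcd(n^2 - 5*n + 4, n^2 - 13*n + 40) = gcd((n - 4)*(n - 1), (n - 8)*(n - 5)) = 1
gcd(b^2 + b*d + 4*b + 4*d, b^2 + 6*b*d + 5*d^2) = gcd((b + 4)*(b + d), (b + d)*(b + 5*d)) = b + d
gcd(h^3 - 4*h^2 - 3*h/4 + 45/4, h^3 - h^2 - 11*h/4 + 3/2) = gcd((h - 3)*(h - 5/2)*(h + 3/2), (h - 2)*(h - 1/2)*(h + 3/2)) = h + 3/2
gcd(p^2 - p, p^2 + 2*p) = p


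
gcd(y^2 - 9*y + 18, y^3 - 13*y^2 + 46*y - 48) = y - 3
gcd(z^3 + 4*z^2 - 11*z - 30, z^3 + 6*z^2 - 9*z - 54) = z - 3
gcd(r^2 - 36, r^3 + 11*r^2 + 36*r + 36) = r + 6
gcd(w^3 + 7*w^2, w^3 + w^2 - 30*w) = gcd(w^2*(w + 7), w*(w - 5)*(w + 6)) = w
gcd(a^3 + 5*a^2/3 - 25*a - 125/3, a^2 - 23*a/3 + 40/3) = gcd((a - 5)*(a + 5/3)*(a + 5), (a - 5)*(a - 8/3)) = a - 5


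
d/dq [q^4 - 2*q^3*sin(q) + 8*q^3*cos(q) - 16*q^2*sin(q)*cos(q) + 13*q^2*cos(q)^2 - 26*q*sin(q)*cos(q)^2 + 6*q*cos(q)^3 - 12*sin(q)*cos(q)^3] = -8*q^3*sin(q) - 2*q^3*cos(q) + 4*q^3 - 6*q^2*sin(q) - 13*q^2*sin(2*q) + 24*q^2*cos(q) - 16*q^2*cos(2*q) - 9*q*sin(q)/2 - 16*q*sin(2*q) - 9*q*sin(3*q)/2 - 13*q*cos(q)/2 + 13*q*cos(2*q) - 39*q*cos(3*q)/2 + 13*q - 13*sin(q)/2 - 13*sin(3*q)/2 + 9*cos(q)/2 - 12*cos(2*q)^2 - 6*cos(2*q) + 3*cos(3*q)/2 + 6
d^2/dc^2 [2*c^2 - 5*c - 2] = 4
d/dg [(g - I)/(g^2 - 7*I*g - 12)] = (g^2 - 7*I*g - (g - I)*(2*g - 7*I) - 12)/(-g^2 + 7*I*g + 12)^2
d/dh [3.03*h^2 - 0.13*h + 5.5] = 6.06*h - 0.13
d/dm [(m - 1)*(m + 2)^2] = 3*m*(m + 2)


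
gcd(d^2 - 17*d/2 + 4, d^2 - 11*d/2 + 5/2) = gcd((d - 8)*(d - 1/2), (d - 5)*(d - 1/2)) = d - 1/2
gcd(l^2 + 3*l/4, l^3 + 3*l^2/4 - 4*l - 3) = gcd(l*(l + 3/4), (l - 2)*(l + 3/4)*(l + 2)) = l + 3/4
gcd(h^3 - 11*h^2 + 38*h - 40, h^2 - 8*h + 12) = h - 2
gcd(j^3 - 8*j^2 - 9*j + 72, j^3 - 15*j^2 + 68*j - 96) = j^2 - 11*j + 24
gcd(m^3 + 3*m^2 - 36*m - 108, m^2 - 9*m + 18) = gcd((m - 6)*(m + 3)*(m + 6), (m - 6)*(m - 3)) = m - 6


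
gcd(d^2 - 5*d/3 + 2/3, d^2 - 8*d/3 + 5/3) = d - 1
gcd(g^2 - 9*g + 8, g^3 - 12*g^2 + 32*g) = g - 8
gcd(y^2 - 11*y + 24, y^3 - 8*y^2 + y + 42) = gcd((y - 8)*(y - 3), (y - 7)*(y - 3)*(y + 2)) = y - 3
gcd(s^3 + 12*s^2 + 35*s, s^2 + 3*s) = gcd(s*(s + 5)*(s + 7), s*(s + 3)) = s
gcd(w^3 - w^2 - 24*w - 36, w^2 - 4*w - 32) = 1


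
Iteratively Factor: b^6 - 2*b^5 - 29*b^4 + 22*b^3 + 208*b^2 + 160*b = (b + 1)*(b^5 - 3*b^4 - 26*b^3 + 48*b^2 + 160*b) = b*(b + 1)*(b^4 - 3*b^3 - 26*b^2 + 48*b + 160) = b*(b + 1)*(b + 2)*(b^3 - 5*b^2 - 16*b + 80) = b*(b - 5)*(b + 1)*(b + 2)*(b^2 - 16) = b*(b - 5)*(b + 1)*(b + 2)*(b + 4)*(b - 4)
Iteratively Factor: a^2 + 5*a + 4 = (a + 1)*(a + 4)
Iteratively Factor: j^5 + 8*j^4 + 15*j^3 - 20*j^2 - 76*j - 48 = (j + 2)*(j^4 + 6*j^3 + 3*j^2 - 26*j - 24) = (j - 2)*(j + 2)*(j^3 + 8*j^2 + 19*j + 12) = (j - 2)*(j + 1)*(j + 2)*(j^2 + 7*j + 12) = (j - 2)*(j + 1)*(j + 2)*(j + 4)*(j + 3)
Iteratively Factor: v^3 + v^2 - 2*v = (v)*(v^2 + v - 2) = v*(v - 1)*(v + 2)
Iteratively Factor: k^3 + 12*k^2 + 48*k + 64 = (k + 4)*(k^2 + 8*k + 16) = (k + 4)^2*(k + 4)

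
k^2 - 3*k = k*(k - 3)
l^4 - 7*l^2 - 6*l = l*(l - 3)*(l + 1)*(l + 2)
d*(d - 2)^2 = d^3 - 4*d^2 + 4*d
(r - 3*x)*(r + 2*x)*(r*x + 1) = r^3*x - r^2*x^2 + r^2 - 6*r*x^3 - r*x - 6*x^2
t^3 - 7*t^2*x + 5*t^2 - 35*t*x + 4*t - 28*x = (t + 1)*(t + 4)*(t - 7*x)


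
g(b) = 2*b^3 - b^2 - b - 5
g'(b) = 6*b^2 - 2*b - 1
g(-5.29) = -323.77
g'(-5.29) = 177.48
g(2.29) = 11.48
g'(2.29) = 25.88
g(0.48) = -5.49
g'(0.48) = -0.58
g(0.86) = -5.33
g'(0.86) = 1.72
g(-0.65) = -5.32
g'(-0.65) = 2.84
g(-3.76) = -121.69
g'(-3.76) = 91.35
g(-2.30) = -32.32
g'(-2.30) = 35.34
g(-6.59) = -614.22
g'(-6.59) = 272.75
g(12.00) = 3295.00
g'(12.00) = 839.00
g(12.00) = 3295.00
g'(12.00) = 839.00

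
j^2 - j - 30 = (j - 6)*(j + 5)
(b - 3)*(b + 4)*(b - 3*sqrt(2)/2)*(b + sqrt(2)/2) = b^4 - sqrt(2)*b^3 + b^3 - 27*b^2/2 - sqrt(2)*b^2 - 3*b/2 + 12*sqrt(2)*b + 18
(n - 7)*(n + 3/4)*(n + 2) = n^3 - 17*n^2/4 - 71*n/4 - 21/2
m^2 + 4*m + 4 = (m + 2)^2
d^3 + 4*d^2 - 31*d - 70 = (d - 5)*(d + 2)*(d + 7)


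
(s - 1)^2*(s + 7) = s^3 + 5*s^2 - 13*s + 7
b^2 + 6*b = b*(b + 6)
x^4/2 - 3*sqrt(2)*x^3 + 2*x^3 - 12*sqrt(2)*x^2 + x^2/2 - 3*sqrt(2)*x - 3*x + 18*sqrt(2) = (x/2 + 1)*(x - 1)*(x + 3)*(x - 6*sqrt(2))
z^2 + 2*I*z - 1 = (z + I)^2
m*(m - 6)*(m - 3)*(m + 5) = m^4 - 4*m^3 - 27*m^2 + 90*m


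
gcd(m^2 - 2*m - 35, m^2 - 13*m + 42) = m - 7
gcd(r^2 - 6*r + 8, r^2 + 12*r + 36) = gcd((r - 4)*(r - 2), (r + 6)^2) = 1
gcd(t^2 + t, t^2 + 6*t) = t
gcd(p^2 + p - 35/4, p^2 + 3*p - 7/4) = p + 7/2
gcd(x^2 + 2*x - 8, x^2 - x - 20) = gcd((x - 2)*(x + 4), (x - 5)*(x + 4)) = x + 4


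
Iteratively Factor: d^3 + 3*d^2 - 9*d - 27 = (d - 3)*(d^2 + 6*d + 9) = (d - 3)*(d + 3)*(d + 3)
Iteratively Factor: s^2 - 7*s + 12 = (s - 3)*(s - 4)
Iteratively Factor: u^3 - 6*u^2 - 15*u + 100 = (u - 5)*(u^2 - u - 20) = (u - 5)*(u + 4)*(u - 5)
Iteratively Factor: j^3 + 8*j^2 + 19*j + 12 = (j + 1)*(j^2 + 7*j + 12) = (j + 1)*(j + 3)*(j + 4)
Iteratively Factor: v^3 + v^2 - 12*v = (v)*(v^2 + v - 12) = v*(v - 3)*(v + 4)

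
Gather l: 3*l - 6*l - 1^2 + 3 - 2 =-3*l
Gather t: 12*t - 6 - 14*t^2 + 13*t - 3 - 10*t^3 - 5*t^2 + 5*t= -10*t^3 - 19*t^2 + 30*t - 9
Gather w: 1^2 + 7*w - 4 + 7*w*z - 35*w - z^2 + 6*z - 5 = w*(7*z - 28) - z^2 + 6*z - 8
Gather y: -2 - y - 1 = -y - 3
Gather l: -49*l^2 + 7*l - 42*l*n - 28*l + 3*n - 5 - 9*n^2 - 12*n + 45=-49*l^2 + l*(-42*n - 21) - 9*n^2 - 9*n + 40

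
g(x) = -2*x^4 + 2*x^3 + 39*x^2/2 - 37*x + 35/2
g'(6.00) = -1315.00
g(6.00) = -1662.50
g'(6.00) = -1315.00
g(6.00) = -1662.50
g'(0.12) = -32.25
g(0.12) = 13.34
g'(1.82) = 5.63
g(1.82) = 4.86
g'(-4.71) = 748.31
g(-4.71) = -568.88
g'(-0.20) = -44.50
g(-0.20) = 25.66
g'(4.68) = -543.09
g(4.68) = -482.99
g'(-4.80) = 798.78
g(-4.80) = -638.49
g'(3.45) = -159.54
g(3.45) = -79.26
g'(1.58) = 8.04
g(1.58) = 3.14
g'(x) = -8*x^3 + 6*x^2 + 39*x - 37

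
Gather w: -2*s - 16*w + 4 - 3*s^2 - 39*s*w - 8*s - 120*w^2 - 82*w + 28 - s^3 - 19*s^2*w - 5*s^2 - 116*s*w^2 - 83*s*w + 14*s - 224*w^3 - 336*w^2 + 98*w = -s^3 - 8*s^2 + 4*s - 224*w^3 + w^2*(-116*s - 456) + w*(-19*s^2 - 122*s) + 32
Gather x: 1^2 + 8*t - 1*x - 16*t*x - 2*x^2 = 8*t - 2*x^2 + x*(-16*t - 1) + 1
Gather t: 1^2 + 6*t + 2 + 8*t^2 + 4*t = 8*t^2 + 10*t + 3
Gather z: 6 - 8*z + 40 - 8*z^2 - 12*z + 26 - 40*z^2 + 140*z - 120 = -48*z^2 + 120*z - 48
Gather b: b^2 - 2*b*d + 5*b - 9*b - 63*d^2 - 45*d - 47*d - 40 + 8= b^2 + b*(-2*d - 4) - 63*d^2 - 92*d - 32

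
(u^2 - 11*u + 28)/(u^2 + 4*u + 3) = (u^2 - 11*u + 28)/(u^2 + 4*u + 3)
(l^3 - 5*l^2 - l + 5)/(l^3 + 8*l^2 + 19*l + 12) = (l^2 - 6*l + 5)/(l^2 + 7*l + 12)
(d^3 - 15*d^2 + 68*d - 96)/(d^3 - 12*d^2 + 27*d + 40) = (d^2 - 7*d + 12)/(d^2 - 4*d - 5)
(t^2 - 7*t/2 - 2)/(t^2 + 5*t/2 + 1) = (t - 4)/(t + 2)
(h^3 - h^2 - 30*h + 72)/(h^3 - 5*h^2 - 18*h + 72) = (h^2 + 2*h - 24)/(h^2 - 2*h - 24)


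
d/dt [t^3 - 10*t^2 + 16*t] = 3*t^2 - 20*t + 16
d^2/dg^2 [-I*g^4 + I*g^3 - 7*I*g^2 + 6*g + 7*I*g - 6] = I*(-12*g^2 + 6*g - 14)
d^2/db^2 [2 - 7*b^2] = -14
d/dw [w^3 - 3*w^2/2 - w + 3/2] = 3*w^2 - 3*w - 1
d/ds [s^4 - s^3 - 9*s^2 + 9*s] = 4*s^3 - 3*s^2 - 18*s + 9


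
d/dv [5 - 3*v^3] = -9*v^2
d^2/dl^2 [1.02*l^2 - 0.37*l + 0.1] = 2.04000000000000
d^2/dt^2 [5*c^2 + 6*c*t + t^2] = 2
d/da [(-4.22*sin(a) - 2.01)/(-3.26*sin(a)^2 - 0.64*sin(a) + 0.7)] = (-13.1052*sin(a) + 6.8786*cos(2*a) - 11.119)*cos(a)/(3.26*sin(a)^2 + 0.64*sin(a) - 0.7)^2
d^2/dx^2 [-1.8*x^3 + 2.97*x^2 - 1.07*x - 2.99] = 5.94 - 10.8*x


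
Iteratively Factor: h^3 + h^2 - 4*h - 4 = (h + 1)*(h^2 - 4) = (h + 1)*(h + 2)*(h - 2)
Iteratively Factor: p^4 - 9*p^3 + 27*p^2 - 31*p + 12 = (p - 1)*(p^3 - 8*p^2 + 19*p - 12) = (p - 1)^2*(p^2 - 7*p + 12) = (p - 4)*(p - 1)^2*(p - 3)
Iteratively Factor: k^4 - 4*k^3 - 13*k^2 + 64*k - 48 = (k - 3)*(k^3 - k^2 - 16*k + 16) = (k - 3)*(k + 4)*(k^2 - 5*k + 4) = (k - 3)*(k - 1)*(k + 4)*(k - 4)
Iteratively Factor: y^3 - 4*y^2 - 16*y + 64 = (y - 4)*(y^2 - 16) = (y - 4)*(y + 4)*(y - 4)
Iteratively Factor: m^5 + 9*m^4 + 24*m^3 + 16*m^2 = (m + 4)*(m^4 + 5*m^3 + 4*m^2) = (m + 4)^2*(m^3 + m^2) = (m + 1)*(m + 4)^2*(m^2) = m*(m + 1)*(m + 4)^2*(m)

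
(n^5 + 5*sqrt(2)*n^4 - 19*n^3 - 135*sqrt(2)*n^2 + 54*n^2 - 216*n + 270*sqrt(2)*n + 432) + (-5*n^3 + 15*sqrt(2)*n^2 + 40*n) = n^5 + 5*sqrt(2)*n^4 - 24*n^3 - 120*sqrt(2)*n^2 + 54*n^2 - 176*n + 270*sqrt(2)*n + 432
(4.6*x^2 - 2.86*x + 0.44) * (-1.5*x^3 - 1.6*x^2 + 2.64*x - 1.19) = -6.9*x^5 - 3.07*x^4 + 16.06*x^3 - 13.7284*x^2 + 4.565*x - 0.5236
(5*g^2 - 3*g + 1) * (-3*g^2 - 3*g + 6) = -15*g^4 - 6*g^3 + 36*g^2 - 21*g + 6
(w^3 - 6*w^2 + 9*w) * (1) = w^3 - 6*w^2 + 9*w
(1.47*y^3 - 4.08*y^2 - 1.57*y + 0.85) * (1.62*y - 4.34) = 2.3814*y^4 - 12.9894*y^3 + 15.1638*y^2 + 8.1908*y - 3.689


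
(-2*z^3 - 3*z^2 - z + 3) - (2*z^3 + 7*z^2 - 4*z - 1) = -4*z^3 - 10*z^2 + 3*z + 4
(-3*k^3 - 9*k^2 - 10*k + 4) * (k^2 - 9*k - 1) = -3*k^5 + 18*k^4 + 74*k^3 + 103*k^2 - 26*k - 4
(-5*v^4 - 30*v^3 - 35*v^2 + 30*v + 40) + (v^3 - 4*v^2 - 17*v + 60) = -5*v^4 - 29*v^3 - 39*v^2 + 13*v + 100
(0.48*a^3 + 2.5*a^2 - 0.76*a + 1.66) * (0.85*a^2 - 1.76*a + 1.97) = 0.408*a^5 + 1.2802*a^4 - 4.1004*a^3 + 7.6736*a^2 - 4.4188*a + 3.2702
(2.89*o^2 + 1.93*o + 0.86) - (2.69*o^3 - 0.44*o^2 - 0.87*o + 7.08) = -2.69*o^3 + 3.33*o^2 + 2.8*o - 6.22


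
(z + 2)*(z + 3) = z^2 + 5*z + 6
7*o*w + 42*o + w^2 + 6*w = (7*o + w)*(w + 6)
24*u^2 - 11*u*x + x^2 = (-8*u + x)*(-3*u + x)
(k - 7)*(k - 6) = k^2 - 13*k + 42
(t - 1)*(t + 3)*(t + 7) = t^3 + 9*t^2 + 11*t - 21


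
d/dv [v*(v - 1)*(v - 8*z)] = 3*v^2 - 16*v*z - 2*v + 8*z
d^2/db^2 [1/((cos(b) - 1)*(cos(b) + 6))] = (-4*sin(b)^4 + 51*sin(b)^2 - 45*cos(b)/4 - 15*cos(3*b)/4 + 15)/((cos(b) - 1)^3*(cos(b) + 6)^3)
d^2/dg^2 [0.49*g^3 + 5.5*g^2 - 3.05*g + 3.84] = 2.94*g + 11.0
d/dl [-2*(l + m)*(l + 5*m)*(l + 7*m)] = -6*l^2 - 52*l*m - 94*m^2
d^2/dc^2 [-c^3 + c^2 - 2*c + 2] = 2 - 6*c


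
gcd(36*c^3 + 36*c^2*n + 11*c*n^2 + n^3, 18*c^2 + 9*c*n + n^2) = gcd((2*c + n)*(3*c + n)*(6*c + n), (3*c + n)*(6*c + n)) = 18*c^2 + 9*c*n + n^2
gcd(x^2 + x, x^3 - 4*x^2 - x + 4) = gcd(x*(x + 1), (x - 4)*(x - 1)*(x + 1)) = x + 1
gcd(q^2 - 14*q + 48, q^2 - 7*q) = 1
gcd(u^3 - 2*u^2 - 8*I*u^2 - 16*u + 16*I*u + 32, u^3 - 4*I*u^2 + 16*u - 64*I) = u^2 - 8*I*u - 16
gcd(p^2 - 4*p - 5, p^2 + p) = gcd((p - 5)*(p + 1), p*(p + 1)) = p + 1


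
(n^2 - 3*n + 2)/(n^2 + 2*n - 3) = (n - 2)/(n + 3)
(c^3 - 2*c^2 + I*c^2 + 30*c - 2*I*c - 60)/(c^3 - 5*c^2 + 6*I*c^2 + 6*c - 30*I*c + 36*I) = (c - 5*I)/(c - 3)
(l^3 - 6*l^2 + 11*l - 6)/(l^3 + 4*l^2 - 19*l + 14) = (l - 3)/(l + 7)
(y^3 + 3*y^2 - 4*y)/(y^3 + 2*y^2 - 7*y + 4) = y/(y - 1)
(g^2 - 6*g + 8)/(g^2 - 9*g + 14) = (g - 4)/(g - 7)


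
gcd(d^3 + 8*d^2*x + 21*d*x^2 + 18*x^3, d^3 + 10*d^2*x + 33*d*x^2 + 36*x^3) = d^2 + 6*d*x + 9*x^2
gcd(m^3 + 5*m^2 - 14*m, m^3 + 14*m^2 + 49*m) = m^2 + 7*m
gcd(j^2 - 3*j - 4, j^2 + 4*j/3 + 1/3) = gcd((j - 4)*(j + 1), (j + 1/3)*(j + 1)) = j + 1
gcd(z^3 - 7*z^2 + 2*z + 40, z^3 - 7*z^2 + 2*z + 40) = z^3 - 7*z^2 + 2*z + 40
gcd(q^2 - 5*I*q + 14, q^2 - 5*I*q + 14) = q^2 - 5*I*q + 14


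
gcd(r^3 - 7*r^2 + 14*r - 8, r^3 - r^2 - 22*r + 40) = r^2 - 6*r + 8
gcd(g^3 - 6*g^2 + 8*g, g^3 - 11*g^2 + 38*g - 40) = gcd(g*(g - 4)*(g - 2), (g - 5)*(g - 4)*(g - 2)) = g^2 - 6*g + 8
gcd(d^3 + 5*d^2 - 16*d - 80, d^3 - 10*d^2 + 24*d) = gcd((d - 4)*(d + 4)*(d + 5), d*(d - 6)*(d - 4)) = d - 4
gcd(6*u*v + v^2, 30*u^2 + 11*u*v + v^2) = 6*u + v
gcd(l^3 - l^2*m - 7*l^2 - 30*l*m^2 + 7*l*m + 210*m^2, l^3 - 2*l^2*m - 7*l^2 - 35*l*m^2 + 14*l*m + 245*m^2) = l^2 + 5*l*m - 7*l - 35*m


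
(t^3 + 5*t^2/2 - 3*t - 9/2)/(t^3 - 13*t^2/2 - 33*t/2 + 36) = (t + 1)/(t - 8)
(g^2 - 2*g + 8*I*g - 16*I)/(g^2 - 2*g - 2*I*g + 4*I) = (g + 8*I)/(g - 2*I)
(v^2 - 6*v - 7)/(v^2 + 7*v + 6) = (v - 7)/(v + 6)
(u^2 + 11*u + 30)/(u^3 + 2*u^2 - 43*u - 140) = (u + 6)/(u^2 - 3*u - 28)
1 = 1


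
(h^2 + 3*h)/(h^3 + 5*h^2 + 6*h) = 1/(h + 2)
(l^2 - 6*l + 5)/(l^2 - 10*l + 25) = (l - 1)/(l - 5)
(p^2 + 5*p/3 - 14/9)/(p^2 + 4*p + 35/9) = (3*p - 2)/(3*p + 5)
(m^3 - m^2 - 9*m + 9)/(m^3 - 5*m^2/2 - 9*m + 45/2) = 2*(m - 1)/(2*m - 5)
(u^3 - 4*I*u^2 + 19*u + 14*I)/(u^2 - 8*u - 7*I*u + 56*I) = (u^2 + 3*I*u - 2)/(u - 8)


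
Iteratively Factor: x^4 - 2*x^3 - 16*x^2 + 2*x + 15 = (x - 5)*(x^3 + 3*x^2 - x - 3) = (x - 5)*(x - 1)*(x^2 + 4*x + 3) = (x - 5)*(x - 1)*(x + 3)*(x + 1)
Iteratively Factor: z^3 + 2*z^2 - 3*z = (z - 1)*(z^2 + 3*z) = z*(z - 1)*(z + 3)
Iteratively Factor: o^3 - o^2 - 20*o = (o)*(o^2 - o - 20) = o*(o - 5)*(o + 4)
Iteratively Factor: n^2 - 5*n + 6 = (n - 2)*(n - 3)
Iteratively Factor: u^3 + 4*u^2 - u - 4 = (u + 4)*(u^2 - 1) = (u + 1)*(u + 4)*(u - 1)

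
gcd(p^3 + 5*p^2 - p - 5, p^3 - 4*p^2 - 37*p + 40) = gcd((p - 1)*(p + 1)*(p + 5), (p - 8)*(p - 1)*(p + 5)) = p^2 + 4*p - 5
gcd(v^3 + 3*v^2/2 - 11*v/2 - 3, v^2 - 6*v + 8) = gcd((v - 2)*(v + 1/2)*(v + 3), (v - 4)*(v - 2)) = v - 2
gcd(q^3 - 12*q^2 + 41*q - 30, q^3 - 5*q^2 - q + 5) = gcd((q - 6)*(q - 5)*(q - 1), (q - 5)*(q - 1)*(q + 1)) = q^2 - 6*q + 5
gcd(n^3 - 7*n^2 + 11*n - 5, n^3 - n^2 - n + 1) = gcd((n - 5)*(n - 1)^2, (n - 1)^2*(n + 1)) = n^2 - 2*n + 1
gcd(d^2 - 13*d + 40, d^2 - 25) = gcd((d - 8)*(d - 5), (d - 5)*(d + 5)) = d - 5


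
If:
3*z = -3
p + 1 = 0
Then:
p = -1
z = -1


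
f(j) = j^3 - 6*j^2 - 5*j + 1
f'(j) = 3*j^2 - 12*j - 5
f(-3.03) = -66.75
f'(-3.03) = 58.90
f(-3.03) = -66.75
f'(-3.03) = 58.90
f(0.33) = -1.27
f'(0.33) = -8.63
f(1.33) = -13.91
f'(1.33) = -15.65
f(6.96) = 12.70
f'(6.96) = 56.80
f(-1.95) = -19.48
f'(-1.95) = 29.81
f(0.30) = -1.01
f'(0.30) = -8.33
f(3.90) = -50.44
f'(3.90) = -6.17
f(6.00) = -29.00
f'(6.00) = 31.00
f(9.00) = 199.00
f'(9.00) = 130.00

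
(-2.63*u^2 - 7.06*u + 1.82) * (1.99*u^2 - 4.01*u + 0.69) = -5.2337*u^4 - 3.5031*u^3 + 30.1177*u^2 - 12.1696*u + 1.2558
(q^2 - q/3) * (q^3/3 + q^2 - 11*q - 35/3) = q^5/3 + 8*q^4/9 - 34*q^3/3 - 8*q^2 + 35*q/9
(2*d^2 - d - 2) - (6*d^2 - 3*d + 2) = -4*d^2 + 2*d - 4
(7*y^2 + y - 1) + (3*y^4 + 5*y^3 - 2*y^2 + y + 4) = 3*y^4 + 5*y^3 + 5*y^2 + 2*y + 3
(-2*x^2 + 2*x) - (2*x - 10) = 10 - 2*x^2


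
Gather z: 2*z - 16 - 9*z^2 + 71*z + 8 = -9*z^2 + 73*z - 8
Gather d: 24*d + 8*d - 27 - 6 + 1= 32*d - 32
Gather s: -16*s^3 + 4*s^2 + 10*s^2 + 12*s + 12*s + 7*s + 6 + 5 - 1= -16*s^3 + 14*s^2 + 31*s + 10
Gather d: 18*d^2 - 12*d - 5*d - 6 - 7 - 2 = 18*d^2 - 17*d - 15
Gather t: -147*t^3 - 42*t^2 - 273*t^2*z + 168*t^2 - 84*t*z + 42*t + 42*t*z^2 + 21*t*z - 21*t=-147*t^3 + t^2*(126 - 273*z) + t*(42*z^2 - 63*z + 21)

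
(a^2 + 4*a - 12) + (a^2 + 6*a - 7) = 2*a^2 + 10*a - 19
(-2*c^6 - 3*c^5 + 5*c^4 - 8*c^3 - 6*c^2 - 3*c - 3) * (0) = 0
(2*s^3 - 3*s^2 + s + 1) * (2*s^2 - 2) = 4*s^5 - 6*s^4 - 2*s^3 + 8*s^2 - 2*s - 2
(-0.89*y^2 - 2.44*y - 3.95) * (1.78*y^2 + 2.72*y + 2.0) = -1.5842*y^4 - 6.764*y^3 - 15.4478*y^2 - 15.624*y - 7.9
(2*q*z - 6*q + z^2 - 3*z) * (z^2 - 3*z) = 2*q*z^3 - 12*q*z^2 + 18*q*z + z^4 - 6*z^3 + 9*z^2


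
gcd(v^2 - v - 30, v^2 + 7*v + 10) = v + 5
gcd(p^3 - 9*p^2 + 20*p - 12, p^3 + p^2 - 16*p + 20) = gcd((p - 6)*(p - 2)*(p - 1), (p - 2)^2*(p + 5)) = p - 2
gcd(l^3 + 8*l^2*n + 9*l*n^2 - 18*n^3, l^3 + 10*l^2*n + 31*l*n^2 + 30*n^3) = l + 3*n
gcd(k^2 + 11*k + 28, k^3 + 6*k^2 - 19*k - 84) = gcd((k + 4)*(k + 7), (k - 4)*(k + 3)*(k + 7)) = k + 7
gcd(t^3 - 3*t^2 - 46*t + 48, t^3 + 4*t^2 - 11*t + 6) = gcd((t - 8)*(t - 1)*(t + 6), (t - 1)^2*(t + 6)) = t^2 + 5*t - 6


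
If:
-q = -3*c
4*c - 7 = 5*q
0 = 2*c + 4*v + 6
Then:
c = -7/11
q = -21/11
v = -13/11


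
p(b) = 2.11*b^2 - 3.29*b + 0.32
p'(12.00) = 47.35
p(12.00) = 264.68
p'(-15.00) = -66.59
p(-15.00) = 524.42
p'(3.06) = 9.62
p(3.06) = 10.01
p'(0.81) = 0.13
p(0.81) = -0.96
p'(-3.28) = -17.13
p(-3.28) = 33.81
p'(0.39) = -1.64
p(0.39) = -0.64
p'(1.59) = 3.42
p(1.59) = 0.42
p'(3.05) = 9.58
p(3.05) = 9.91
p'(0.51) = -1.14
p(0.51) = -0.81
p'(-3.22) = -16.88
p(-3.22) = 32.79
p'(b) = 4.22*b - 3.29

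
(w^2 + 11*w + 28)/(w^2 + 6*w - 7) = (w + 4)/(w - 1)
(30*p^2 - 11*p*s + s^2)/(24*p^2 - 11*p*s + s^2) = (30*p^2 - 11*p*s + s^2)/(24*p^2 - 11*p*s + s^2)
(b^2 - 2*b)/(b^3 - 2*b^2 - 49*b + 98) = b/(b^2 - 49)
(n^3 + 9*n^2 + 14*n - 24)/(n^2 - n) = n + 10 + 24/n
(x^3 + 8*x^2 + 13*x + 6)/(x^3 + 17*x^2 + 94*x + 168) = (x^2 + 2*x + 1)/(x^2 + 11*x + 28)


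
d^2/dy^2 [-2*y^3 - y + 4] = -12*y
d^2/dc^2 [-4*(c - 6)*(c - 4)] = -8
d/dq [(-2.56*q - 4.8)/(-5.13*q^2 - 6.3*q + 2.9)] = (13.1328*q^2 + 16.128*q - (2.56*q + 4.8)*(10.26*q + 6.3) - 7.424)/(5.13*q^2 + 6.3*q - 2.9)^2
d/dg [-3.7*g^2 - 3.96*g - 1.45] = -7.4*g - 3.96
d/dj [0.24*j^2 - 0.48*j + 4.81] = 0.48*j - 0.48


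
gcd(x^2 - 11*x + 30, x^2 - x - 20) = x - 5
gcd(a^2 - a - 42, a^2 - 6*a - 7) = a - 7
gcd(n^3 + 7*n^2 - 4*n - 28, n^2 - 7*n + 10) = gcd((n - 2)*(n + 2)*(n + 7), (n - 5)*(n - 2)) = n - 2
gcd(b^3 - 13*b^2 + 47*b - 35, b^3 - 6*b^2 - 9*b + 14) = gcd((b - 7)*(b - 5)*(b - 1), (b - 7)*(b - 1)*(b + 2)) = b^2 - 8*b + 7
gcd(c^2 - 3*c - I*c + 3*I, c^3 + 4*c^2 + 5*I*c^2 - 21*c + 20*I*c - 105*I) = c - 3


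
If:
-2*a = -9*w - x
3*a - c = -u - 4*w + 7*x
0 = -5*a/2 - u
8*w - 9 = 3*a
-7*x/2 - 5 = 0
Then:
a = -487/77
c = 285/154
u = 2435/154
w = -96/77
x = -10/7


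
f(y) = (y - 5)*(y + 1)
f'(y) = 2*y - 4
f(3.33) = -7.23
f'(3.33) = 2.66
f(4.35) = -3.48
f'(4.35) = 4.70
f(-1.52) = 3.39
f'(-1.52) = -7.04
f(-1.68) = 4.54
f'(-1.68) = -7.36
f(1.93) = -9.00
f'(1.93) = -0.14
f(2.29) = -8.92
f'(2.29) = 0.58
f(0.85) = -7.68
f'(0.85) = -2.30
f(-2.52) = 11.43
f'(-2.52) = -9.04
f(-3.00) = 16.00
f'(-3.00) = -10.00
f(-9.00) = 112.00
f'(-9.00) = -22.00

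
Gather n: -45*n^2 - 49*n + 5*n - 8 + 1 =-45*n^2 - 44*n - 7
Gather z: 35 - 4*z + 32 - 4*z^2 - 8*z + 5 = -4*z^2 - 12*z + 72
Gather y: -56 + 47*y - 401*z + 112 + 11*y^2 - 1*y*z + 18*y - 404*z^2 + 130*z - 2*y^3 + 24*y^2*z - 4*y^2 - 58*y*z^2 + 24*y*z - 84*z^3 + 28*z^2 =-2*y^3 + y^2*(24*z + 7) + y*(-58*z^2 + 23*z + 65) - 84*z^3 - 376*z^2 - 271*z + 56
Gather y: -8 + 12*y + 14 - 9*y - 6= 3*y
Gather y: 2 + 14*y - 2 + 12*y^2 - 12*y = 12*y^2 + 2*y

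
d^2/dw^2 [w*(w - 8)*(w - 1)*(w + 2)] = 12*w^2 - 42*w - 20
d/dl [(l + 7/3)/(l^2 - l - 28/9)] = 9*(-9*l^2 - 42*l - 7)/(81*l^4 - 162*l^3 - 423*l^2 + 504*l + 784)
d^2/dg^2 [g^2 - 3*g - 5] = 2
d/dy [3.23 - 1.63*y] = -1.63000000000000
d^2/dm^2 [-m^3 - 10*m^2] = -6*m - 20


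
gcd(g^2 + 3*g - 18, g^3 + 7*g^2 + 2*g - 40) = 1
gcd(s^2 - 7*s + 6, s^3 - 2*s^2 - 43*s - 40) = 1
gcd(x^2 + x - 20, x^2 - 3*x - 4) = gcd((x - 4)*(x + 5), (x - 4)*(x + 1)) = x - 4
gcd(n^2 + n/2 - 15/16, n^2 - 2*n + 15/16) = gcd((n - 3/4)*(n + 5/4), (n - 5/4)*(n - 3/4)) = n - 3/4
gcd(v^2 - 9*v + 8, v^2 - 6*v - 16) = v - 8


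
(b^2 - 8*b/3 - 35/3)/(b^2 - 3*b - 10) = (b + 7/3)/(b + 2)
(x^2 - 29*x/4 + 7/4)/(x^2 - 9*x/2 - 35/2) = (4*x - 1)/(2*(2*x + 5))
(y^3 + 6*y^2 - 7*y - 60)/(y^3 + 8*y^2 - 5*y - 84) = (y + 5)/(y + 7)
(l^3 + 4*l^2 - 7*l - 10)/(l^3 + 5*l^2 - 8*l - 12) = (l + 5)/(l + 6)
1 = 1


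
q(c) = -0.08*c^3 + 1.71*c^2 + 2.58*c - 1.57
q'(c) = -0.24*c^2 + 3.42*c + 2.58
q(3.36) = 23.37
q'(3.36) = 11.36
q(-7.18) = 97.67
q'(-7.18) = -34.35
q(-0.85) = -2.48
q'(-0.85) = -0.50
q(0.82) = 1.65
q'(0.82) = 5.22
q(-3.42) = 12.81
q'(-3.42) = -11.92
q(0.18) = -1.05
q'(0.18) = 3.19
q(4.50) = 37.38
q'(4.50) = 13.11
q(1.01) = 2.70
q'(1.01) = 5.79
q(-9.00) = 172.04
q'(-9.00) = -47.64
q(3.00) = 19.40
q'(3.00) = 10.68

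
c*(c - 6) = c^2 - 6*c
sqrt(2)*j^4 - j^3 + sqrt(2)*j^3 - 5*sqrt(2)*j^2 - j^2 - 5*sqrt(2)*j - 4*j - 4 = (j + 1)*(j - 2*sqrt(2))*(j + sqrt(2))*(sqrt(2)*j + 1)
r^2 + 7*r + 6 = (r + 1)*(r + 6)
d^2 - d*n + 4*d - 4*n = (d + 4)*(d - n)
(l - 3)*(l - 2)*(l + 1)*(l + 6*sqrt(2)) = l^4 - 4*l^3 + 6*sqrt(2)*l^3 - 24*sqrt(2)*l^2 + l^2 + 6*l + 6*sqrt(2)*l + 36*sqrt(2)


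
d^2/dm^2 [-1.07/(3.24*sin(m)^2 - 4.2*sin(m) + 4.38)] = (44.929728*sin(m)^4 - 43.68168*sin(m)^3 - 109.258128*sin(m)^2 + 107.04708*sin(m) - 7.380432)/(3.24*sin(m)^2 - 4.2*sin(m) + 4.38)^3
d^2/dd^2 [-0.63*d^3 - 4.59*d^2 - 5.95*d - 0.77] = -3.78*d - 9.18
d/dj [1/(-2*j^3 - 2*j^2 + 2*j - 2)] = (3*j^2 + 2*j - 1)/(2*(j^3 + j^2 - j + 1)^2)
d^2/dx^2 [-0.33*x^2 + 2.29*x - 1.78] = -0.660000000000000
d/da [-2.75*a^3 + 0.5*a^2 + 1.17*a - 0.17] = -8.25*a^2 + 1.0*a + 1.17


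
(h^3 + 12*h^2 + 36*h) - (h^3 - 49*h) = 12*h^2 + 85*h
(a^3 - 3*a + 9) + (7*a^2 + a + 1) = a^3 + 7*a^2 - 2*a + 10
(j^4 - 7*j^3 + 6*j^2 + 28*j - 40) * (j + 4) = j^5 - 3*j^4 - 22*j^3 + 52*j^2 + 72*j - 160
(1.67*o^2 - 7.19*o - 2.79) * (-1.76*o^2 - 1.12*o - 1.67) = -2.9392*o^4 + 10.784*o^3 + 10.1743*o^2 + 15.1321*o + 4.6593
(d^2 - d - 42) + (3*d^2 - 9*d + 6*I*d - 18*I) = 4*d^2 - 10*d + 6*I*d - 42 - 18*I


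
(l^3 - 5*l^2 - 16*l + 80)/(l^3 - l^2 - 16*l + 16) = (l - 5)/(l - 1)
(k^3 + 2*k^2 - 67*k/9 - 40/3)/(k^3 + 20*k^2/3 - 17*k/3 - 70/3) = (k^2 + k/3 - 8)/(k^2 + 5*k - 14)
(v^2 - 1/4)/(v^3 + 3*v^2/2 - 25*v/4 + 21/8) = 2*(2*v + 1)/(4*v^2 + 8*v - 21)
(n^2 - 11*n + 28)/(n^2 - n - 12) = (n - 7)/(n + 3)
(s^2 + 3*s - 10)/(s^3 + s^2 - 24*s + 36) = (s + 5)/(s^2 + 3*s - 18)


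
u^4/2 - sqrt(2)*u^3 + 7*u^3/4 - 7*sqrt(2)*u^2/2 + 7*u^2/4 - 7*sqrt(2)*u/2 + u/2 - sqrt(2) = (u/2 + 1/2)*(u + 1/2)*(u + 2)*(u - 2*sqrt(2))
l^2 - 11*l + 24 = (l - 8)*(l - 3)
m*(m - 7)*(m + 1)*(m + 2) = m^4 - 4*m^3 - 19*m^2 - 14*m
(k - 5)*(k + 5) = k^2 - 25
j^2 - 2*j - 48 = (j - 8)*(j + 6)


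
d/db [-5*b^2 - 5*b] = -10*b - 5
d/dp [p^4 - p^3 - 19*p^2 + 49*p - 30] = 4*p^3 - 3*p^2 - 38*p + 49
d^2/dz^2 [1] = 0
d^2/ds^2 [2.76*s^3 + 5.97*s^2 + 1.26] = 16.56*s + 11.94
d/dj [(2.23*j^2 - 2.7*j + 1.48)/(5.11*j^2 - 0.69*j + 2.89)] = (12.2583*j^2 - 2.2362*j - 6.7818)/(26.1121*j^4 - 7.0518*j^3 + 30.0119*j^2 - 3.9882*j + 8.3521)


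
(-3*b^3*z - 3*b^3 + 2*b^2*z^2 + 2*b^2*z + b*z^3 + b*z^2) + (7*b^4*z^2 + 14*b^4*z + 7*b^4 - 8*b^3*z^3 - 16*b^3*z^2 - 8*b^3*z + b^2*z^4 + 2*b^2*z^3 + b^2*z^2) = 7*b^4*z^2 + 14*b^4*z + 7*b^4 - 8*b^3*z^3 - 16*b^3*z^2 - 11*b^3*z - 3*b^3 + b^2*z^4 + 2*b^2*z^3 + 3*b^2*z^2 + 2*b^2*z + b*z^3 + b*z^2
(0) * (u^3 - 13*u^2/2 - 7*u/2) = 0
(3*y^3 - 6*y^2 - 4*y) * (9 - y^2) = -3*y^5 + 6*y^4 + 31*y^3 - 54*y^2 - 36*y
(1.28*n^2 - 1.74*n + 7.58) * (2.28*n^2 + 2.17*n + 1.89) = 2.9184*n^4 - 1.1896*n^3 + 15.9258*n^2 + 13.16*n + 14.3262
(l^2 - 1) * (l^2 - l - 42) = l^4 - l^3 - 43*l^2 + l + 42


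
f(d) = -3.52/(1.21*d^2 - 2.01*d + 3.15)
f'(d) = -3.52*(2.01 - 2.42*d)/(1.21*d^2 - 2.01*d + 3.15)^2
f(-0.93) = -0.58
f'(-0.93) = -0.41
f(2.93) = -0.46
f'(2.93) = 0.31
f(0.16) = -1.23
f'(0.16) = -0.70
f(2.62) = -0.57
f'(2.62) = 0.40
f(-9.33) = -0.03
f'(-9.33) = -0.01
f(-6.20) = -0.06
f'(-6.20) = -0.02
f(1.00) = -1.50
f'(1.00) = 0.26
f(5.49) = -0.12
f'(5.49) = 0.05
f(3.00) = -0.44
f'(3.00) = 0.29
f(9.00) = -0.04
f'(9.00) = 0.01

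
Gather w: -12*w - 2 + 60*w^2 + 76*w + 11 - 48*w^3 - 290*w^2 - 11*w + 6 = -48*w^3 - 230*w^2 + 53*w + 15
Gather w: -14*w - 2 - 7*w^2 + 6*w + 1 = -7*w^2 - 8*w - 1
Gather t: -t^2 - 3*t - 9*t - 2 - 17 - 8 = -t^2 - 12*t - 27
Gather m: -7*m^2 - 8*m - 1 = -7*m^2 - 8*m - 1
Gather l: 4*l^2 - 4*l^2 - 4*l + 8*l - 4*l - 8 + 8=0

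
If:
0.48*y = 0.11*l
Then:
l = 4.36363636363636*y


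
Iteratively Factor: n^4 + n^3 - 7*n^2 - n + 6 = (n - 2)*(n^3 + 3*n^2 - n - 3) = (n - 2)*(n + 3)*(n^2 - 1) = (n - 2)*(n - 1)*(n + 3)*(n + 1)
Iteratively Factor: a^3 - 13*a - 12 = (a - 4)*(a^2 + 4*a + 3) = (a - 4)*(a + 3)*(a + 1)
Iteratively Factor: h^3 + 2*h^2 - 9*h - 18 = (h + 3)*(h^2 - h - 6) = (h - 3)*(h + 3)*(h + 2)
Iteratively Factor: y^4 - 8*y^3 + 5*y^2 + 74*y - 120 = (y + 3)*(y^3 - 11*y^2 + 38*y - 40) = (y - 4)*(y + 3)*(y^2 - 7*y + 10) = (y - 4)*(y - 2)*(y + 3)*(y - 5)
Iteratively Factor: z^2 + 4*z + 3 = (z + 1)*(z + 3)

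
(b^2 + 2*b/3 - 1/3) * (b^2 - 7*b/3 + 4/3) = b^4 - 5*b^3/3 - 5*b^2/9 + 5*b/3 - 4/9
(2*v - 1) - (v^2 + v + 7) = -v^2 + v - 8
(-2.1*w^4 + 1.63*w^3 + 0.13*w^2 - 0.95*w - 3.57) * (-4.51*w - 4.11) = 9.471*w^5 + 1.2797*w^4 - 7.2856*w^3 + 3.7502*w^2 + 20.0052*w + 14.6727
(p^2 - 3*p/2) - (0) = p^2 - 3*p/2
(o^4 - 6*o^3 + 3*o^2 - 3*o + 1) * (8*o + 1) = 8*o^5 - 47*o^4 + 18*o^3 - 21*o^2 + 5*o + 1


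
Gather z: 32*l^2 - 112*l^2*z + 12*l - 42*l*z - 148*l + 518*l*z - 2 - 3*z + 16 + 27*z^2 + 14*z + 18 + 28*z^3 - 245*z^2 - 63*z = 32*l^2 - 136*l + 28*z^3 - 218*z^2 + z*(-112*l^2 + 476*l - 52) + 32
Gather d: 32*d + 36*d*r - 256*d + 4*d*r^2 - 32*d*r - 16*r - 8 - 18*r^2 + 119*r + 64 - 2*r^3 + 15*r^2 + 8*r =d*(4*r^2 + 4*r - 224) - 2*r^3 - 3*r^2 + 111*r + 56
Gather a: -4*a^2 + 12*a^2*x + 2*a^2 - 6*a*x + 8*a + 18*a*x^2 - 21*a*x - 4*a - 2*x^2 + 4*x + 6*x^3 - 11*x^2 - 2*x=a^2*(12*x - 2) + a*(18*x^2 - 27*x + 4) + 6*x^3 - 13*x^2 + 2*x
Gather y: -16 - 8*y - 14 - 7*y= -15*y - 30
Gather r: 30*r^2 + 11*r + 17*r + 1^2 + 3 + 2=30*r^2 + 28*r + 6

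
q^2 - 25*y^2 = (q - 5*y)*(q + 5*y)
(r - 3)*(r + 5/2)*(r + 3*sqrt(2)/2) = r^3 - r^2/2 + 3*sqrt(2)*r^2/2 - 15*r/2 - 3*sqrt(2)*r/4 - 45*sqrt(2)/4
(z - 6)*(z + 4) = z^2 - 2*z - 24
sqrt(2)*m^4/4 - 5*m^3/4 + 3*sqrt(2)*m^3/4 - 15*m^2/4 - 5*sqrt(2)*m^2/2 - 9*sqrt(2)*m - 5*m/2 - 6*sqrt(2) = (m/2 + 1)*(m - 4*sqrt(2))*(m + 3*sqrt(2)/2)*(sqrt(2)*m/2 + sqrt(2)/2)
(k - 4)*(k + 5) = k^2 + k - 20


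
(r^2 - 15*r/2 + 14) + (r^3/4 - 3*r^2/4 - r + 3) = r^3/4 + r^2/4 - 17*r/2 + 17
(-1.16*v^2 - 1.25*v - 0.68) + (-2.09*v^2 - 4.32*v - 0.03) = -3.25*v^2 - 5.57*v - 0.71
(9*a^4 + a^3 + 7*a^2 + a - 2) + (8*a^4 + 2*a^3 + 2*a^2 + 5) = 17*a^4 + 3*a^3 + 9*a^2 + a + 3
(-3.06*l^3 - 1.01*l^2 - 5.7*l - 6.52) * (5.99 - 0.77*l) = 2.3562*l^4 - 17.5517*l^3 - 1.6609*l^2 - 29.1226*l - 39.0548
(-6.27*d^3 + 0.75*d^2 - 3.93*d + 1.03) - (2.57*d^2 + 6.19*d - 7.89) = -6.27*d^3 - 1.82*d^2 - 10.12*d + 8.92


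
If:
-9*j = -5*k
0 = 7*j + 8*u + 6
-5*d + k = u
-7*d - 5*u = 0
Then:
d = -15/7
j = -30/7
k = -54/7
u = 3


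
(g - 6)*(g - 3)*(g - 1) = g^3 - 10*g^2 + 27*g - 18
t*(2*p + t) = 2*p*t + t^2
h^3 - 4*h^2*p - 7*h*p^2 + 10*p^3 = (h - 5*p)*(h - p)*(h + 2*p)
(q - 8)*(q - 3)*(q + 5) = q^3 - 6*q^2 - 31*q + 120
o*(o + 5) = o^2 + 5*o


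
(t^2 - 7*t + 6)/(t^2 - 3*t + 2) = (t - 6)/(t - 2)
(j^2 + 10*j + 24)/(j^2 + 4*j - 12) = (j + 4)/(j - 2)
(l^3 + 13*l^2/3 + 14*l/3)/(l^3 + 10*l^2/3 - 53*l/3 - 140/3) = l*(l + 2)/(l^2 + l - 20)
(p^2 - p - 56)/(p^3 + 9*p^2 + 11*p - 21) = (p - 8)/(p^2 + 2*p - 3)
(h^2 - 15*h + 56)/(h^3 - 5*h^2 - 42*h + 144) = (h - 7)/(h^2 + 3*h - 18)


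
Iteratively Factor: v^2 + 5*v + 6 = (v + 3)*(v + 2)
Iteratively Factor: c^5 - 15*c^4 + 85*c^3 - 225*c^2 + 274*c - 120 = (c - 2)*(c^4 - 13*c^3 + 59*c^2 - 107*c + 60) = (c - 3)*(c - 2)*(c^3 - 10*c^2 + 29*c - 20) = (c - 3)*(c - 2)*(c - 1)*(c^2 - 9*c + 20) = (c - 4)*(c - 3)*(c - 2)*(c - 1)*(c - 5)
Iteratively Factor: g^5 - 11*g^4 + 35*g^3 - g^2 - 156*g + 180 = (g + 2)*(g^4 - 13*g^3 + 61*g^2 - 123*g + 90) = (g - 3)*(g + 2)*(g^3 - 10*g^2 + 31*g - 30) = (g - 5)*(g - 3)*(g + 2)*(g^2 - 5*g + 6) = (g - 5)*(g - 3)^2*(g + 2)*(g - 2)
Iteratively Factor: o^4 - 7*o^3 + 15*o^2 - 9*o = (o)*(o^3 - 7*o^2 + 15*o - 9) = o*(o - 3)*(o^2 - 4*o + 3) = o*(o - 3)^2*(o - 1)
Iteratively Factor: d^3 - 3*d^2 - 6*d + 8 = (d - 4)*(d^2 + d - 2) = (d - 4)*(d - 1)*(d + 2)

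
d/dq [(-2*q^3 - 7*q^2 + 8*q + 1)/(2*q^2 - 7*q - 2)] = (-4*q^4 + 28*q^3 + 45*q^2 + 24*q - 9)/(4*q^4 - 28*q^3 + 41*q^2 + 28*q + 4)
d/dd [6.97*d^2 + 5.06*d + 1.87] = 13.94*d + 5.06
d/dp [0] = 0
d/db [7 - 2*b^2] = -4*b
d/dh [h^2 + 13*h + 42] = 2*h + 13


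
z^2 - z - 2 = (z - 2)*(z + 1)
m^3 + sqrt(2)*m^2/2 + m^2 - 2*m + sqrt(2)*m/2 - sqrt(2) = (m - 1)*(m + 2)*(m + sqrt(2)/2)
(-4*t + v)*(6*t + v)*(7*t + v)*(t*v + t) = -168*t^4*v - 168*t^4 - 10*t^3*v^2 - 10*t^3*v + 9*t^2*v^3 + 9*t^2*v^2 + t*v^4 + t*v^3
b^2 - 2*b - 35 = (b - 7)*(b + 5)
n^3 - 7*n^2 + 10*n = n*(n - 5)*(n - 2)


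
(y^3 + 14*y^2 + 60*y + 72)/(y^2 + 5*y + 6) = (y^2 + 12*y + 36)/(y + 3)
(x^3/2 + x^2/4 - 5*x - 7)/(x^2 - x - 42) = (-x^3/2 - x^2/4 + 5*x + 7)/(-x^2 + x + 42)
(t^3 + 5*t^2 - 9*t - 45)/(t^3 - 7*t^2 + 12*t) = (t^2 + 8*t + 15)/(t*(t - 4))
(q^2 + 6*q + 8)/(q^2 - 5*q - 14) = (q + 4)/(q - 7)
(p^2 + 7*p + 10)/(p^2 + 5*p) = (p + 2)/p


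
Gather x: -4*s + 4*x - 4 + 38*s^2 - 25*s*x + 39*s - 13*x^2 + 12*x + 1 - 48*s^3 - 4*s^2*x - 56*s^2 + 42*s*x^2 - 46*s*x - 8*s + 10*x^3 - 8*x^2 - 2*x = -48*s^3 - 18*s^2 + 27*s + 10*x^3 + x^2*(42*s - 21) + x*(-4*s^2 - 71*s + 14) - 3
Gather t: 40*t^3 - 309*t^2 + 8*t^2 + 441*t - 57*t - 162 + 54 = 40*t^3 - 301*t^2 + 384*t - 108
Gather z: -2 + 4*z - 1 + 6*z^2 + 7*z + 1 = 6*z^2 + 11*z - 2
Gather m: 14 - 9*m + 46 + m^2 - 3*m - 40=m^2 - 12*m + 20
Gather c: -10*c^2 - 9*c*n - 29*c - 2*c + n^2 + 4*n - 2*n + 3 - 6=-10*c^2 + c*(-9*n - 31) + n^2 + 2*n - 3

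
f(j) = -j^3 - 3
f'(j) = -3*j^2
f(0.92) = -3.78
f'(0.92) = -2.54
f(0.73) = -3.39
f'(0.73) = -1.60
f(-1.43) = -0.08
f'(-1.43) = -6.13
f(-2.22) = 7.94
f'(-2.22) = -14.79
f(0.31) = -3.03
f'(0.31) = -0.29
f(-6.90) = 325.51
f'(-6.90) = -142.83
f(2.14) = -12.80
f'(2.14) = -13.74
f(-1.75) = 2.36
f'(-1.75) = -9.19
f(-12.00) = 1725.00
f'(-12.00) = -432.00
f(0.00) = -3.00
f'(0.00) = 0.00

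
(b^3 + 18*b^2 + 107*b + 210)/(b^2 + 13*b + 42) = b + 5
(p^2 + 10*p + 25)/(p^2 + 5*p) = (p + 5)/p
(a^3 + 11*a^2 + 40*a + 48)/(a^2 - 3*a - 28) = (a^2 + 7*a + 12)/(a - 7)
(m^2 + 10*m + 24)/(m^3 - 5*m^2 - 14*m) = (m^2 + 10*m + 24)/(m*(m^2 - 5*m - 14))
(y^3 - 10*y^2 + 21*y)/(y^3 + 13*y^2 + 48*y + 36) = y*(y^2 - 10*y + 21)/(y^3 + 13*y^2 + 48*y + 36)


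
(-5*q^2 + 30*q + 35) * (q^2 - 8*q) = -5*q^4 + 70*q^3 - 205*q^2 - 280*q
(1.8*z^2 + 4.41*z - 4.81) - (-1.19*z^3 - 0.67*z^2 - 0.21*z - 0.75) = 1.19*z^3 + 2.47*z^2 + 4.62*z - 4.06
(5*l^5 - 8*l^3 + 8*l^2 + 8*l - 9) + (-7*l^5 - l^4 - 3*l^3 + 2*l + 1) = -2*l^5 - l^4 - 11*l^3 + 8*l^2 + 10*l - 8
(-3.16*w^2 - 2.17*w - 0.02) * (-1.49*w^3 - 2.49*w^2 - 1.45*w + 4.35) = 4.7084*w^5 + 11.1017*w^4 + 10.0151*w^3 - 10.5497*w^2 - 9.4105*w - 0.087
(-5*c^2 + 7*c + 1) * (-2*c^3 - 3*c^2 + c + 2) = 10*c^5 + c^4 - 28*c^3 - 6*c^2 + 15*c + 2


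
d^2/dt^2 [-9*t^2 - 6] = -18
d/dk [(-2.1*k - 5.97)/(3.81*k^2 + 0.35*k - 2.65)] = (8.001*k^2 + 45.4914*k + 7.6545)/(14.5161*k^4 + 2.667*k^3 - 20.0705*k^2 - 1.855*k + 7.0225)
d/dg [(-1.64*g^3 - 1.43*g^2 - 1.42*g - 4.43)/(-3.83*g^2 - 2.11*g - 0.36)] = (6.2812*g^4 + 6.9208*g^3 - 0.650100000000002*g^2 - 32.9042*g - 8.8361)/(14.6689*g^4 + 16.1626*g^3 + 7.2097*g^2 + 1.5192*g + 0.1296)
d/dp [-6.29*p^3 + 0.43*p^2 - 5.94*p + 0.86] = -18.87*p^2 + 0.86*p - 5.94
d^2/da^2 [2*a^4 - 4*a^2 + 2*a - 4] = 24*a^2 - 8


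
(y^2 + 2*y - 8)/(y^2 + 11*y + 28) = (y - 2)/(y + 7)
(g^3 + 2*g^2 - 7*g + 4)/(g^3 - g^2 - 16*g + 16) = (g - 1)/(g - 4)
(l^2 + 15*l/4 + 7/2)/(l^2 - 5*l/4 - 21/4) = (l + 2)/(l - 3)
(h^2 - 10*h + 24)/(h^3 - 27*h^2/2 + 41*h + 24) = 2*(h - 4)/(2*h^2 - 15*h - 8)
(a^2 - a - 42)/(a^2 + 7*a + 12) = (a^2 - a - 42)/(a^2 + 7*a + 12)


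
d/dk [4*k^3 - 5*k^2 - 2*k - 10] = 12*k^2 - 10*k - 2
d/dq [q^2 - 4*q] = 2*q - 4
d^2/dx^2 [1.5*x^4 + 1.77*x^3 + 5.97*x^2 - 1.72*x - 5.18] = 18.0*x^2 + 10.62*x + 11.94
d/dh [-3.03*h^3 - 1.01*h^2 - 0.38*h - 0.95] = -9.09*h^2 - 2.02*h - 0.38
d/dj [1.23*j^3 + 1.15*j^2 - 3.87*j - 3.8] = 3.69*j^2 + 2.3*j - 3.87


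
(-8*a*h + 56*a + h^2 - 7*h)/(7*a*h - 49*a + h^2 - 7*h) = (-8*a + h)/(7*a + h)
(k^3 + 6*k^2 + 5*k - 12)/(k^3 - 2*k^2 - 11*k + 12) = (k + 4)/(k - 4)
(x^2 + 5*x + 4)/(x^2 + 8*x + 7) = (x + 4)/(x + 7)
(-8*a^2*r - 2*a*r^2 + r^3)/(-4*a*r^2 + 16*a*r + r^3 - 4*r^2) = (2*a + r)/(r - 4)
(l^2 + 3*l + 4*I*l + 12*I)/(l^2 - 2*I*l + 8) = (l^2 + l*(3 + 4*I) + 12*I)/(l^2 - 2*I*l + 8)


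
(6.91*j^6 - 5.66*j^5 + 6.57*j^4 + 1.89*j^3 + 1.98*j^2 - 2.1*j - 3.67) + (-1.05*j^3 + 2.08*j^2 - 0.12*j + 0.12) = 6.91*j^6 - 5.66*j^5 + 6.57*j^4 + 0.84*j^3 + 4.06*j^2 - 2.22*j - 3.55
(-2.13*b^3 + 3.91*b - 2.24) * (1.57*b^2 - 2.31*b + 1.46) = -3.3441*b^5 + 4.9203*b^4 + 3.0289*b^3 - 12.5489*b^2 + 10.883*b - 3.2704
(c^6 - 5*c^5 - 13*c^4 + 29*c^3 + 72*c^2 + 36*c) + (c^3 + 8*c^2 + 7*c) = c^6 - 5*c^5 - 13*c^4 + 30*c^3 + 80*c^2 + 43*c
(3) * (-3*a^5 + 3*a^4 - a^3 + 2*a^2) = -9*a^5 + 9*a^4 - 3*a^3 + 6*a^2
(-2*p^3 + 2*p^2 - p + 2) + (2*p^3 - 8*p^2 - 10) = -6*p^2 - p - 8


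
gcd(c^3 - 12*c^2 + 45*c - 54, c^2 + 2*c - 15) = c - 3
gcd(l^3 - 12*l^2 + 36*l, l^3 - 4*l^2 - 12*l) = l^2 - 6*l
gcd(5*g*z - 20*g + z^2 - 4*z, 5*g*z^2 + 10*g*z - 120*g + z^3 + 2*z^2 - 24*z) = 5*g*z - 20*g + z^2 - 4*z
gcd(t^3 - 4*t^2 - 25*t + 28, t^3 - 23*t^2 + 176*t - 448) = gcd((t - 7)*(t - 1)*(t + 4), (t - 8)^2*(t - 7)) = t - 7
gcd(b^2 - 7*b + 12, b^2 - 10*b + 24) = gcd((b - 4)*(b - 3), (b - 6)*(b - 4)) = b - 4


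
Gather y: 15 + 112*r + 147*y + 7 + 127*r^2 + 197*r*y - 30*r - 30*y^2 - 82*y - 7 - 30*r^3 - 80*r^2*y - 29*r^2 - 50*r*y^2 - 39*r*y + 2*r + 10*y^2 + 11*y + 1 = -30*r^3 + 98*r^2 + 84*r + y^2*(-50*r - 20) + y*(-80*r^2 + 158*r + 76) + 16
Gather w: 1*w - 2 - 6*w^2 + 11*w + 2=-6*w^2 + 12*w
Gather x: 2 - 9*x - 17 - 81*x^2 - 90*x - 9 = -81*x^2 - 99*x - 24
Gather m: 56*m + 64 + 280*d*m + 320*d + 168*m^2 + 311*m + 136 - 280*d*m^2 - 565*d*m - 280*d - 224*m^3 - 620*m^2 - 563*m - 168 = 40*d - 224*m^3 + m^2*(-280*d - 452) + m*(-285*d - 196) + 32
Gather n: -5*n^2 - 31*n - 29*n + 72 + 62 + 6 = -5*n^2 - 60*n + 140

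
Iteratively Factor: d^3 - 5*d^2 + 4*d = (d)*(d^2 - 5*d + 4) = d*(d - 4)*(d - 1)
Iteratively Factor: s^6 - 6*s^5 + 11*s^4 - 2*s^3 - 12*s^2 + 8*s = (s)*(s^5 - 6*s^4 + 11*s^3 - 2*s^2 - 12*s + 8) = s*(s - 2)*(s^4 - 4*s^3 + 3*s^2 + 4*s - 4) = s*(s - 2)^2*(s^3 - 2*s^2 - s + 2) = s*(s - 2)^2*(s + 1)*(s^2 - 3*s + 2) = s*(s - 2)^2*(s - 1)*(s + 1)*(s - 2)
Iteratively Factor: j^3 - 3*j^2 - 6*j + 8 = (j - 4)*(j^2 + j - 2) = (j - 4)*(j - 1)*(j + 2)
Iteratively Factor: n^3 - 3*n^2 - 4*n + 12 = (n + 2)*(n^2 - 5*n + 6) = (n - 3)*(n + 2)*(n - 2)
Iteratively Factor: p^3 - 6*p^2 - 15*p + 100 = (p - 5)*(p^2 - p - 20) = (p - 5)^2*(p + 4)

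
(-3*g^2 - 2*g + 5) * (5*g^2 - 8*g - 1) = -15*g^4 + 14*g^3 + 44*g^2 - 38*g - 5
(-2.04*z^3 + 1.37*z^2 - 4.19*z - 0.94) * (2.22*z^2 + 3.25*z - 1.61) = -4.5288*z^5 - 3.5886*z^4 - 1.5649*z^3 - 17.91*z^2 + 3.6909*z + 1.5134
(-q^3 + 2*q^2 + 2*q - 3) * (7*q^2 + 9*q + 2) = -7*q^5 + 5*q^4 + 30*q^3 + q^2 - 23*q - 6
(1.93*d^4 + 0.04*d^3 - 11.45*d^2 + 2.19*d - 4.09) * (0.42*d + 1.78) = 0.8106*d^5 + 3.4522*d^4 - 4.7378*d^3 - 19.4612*d^2 + 2.1804*d - 7.2802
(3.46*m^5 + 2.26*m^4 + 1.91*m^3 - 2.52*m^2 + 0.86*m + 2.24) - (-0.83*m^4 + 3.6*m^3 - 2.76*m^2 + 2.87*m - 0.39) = 3.46*m^5 + 3.09*m^4 - 1.69*m^3 + 0.24*m^2 - 2.01*m + 2.63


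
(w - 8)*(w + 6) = w^2 - 2*w - 48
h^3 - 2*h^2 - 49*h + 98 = (h - 7)*(h - 2)*(h + 7)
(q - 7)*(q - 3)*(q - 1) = q^3 - 11*q^2 + 31*q - 21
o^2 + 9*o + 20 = (o + 4)*(o + 5)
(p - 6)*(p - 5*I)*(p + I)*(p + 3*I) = p^4 - 6*p^3 - I*p^3 + 17*p^2 + 6*I*p^2 - 102*p + 15*I*p - 90*I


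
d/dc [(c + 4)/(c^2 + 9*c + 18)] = (c^2 + 9*c - (c + 4)*(2*c + 9) + 18)/(c^2 + 9*c + 18)^2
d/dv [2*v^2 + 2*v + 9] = 4*v + 2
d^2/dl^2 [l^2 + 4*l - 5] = 2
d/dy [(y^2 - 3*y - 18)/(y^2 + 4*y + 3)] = 7/(y^2 + 2*y + 1)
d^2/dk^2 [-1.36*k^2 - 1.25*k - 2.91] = -2.72000000000000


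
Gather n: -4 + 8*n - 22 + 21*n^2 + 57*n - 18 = 21*n^2 + 65*n - 44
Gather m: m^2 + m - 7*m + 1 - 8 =m^2 - 6*m - 7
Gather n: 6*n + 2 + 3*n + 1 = 9*n + 3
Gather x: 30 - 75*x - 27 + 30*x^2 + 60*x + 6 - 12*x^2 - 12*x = 18*x^2 - 27*x + 9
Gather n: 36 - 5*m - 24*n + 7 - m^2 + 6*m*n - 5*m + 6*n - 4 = -m^2 - 10*m + n*(6*m - 18) + 39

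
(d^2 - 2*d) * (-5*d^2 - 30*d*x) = -5*d^4 - 30*d^3*x + 10*d^3 + 60*d^2*x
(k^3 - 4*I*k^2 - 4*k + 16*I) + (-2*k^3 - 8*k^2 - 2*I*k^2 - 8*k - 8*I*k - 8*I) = -k^3 - 8*k^2 - 6*I*k^2 - 12*k - 8*I*k + 8*I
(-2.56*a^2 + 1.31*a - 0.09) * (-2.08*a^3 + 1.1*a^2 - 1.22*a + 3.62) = 5.3248*a^5 - 5.5408*a^4 + 4.7514*a^3 - 10.9644*a^2 + 4.852*a - 0.3258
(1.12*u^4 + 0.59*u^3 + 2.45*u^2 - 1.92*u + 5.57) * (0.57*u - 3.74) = 0.6384*u^5 - 3.8525*u^4 - 0.8101*u^3 - 10.2574*u^2 + 10.3557*u - 20.8318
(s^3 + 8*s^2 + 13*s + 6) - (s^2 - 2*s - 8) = s^3 + 7*s^2 + 15*s + 14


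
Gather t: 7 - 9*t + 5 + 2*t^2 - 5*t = 2*t^2 - 14*t + 12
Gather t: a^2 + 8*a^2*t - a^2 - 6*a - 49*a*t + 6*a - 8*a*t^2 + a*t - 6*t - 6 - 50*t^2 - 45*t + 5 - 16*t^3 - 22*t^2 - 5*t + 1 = -16*t^3 + t^2*(-8*a - 72) + t*(8*a^2 - 48*a - 56)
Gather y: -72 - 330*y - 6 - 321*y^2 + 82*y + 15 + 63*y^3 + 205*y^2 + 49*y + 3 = 63*y^3 - 116*y^2 - 199*y - 60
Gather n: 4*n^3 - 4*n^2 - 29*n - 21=4*n^3 - 4*n^2 - 29*n - 21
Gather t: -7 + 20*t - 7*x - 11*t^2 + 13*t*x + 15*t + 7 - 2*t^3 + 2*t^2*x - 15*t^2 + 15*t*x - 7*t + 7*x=-2*t^3 + t^2*(2*x - 26) + t*(28*x + 28)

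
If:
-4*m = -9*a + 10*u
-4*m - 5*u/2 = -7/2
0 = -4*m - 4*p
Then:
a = 5*u/6 + 7/18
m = 7/8 - 5*u/8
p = 5*u/8 - 7/8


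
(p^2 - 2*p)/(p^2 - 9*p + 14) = p/(p - 7)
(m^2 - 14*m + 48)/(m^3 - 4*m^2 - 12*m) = (m - 8)/(m*(m + 2))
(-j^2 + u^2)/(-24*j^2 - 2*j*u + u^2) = (j^2 - u^2)/(24*j^2 + 2*j*u - u^2)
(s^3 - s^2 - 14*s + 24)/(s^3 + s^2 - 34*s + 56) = (s^2 + s - 12)/(s^2 + 3*s - 28)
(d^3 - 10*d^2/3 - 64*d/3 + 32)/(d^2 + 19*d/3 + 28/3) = (3*d^2 - 22*d + 24)/(3*d + 7)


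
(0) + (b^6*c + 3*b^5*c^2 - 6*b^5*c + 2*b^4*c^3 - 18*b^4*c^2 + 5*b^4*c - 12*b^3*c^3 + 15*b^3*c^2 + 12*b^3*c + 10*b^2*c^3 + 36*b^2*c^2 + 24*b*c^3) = b^6*c + 3*b^5*c^2 - 6*b^5*c + 2*b^4*c^3 - 18*b^4*c^2 + 5*b^4*c - 12*b^3*c^3 + 15*b^3*c^2 + 12*b^3*c + 10*b^2*c^3 + 36*b^2*c^2 + 24*b*c^3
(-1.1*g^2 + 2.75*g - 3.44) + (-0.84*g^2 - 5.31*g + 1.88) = -1.94*g^2 - 2.56*g - 1.56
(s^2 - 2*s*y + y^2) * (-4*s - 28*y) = -4*s^3 - 20*s^2*y + 52*s*y^2 - 28*y^3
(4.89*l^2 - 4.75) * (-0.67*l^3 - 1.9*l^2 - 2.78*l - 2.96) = -3.2763*l^5 - 9.291*l^4 - 10.4117*l^3 - 5.4494*l^2 + 13.205*l + 14.06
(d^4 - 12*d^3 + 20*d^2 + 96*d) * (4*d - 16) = 4*d^5 - 64*d^4 + 272*d^3 + 64*d^2 - 1536*d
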